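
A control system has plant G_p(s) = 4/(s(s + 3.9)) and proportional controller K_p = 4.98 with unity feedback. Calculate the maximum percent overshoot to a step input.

From 1 + K_pG_p(s) = 0: s² + 3.9s + 19.92 = 0 ⇒ ω_n = 4.463, ζ = 0.4369.
%OS = 100·exp(−πζ/√(1−ζ²)) = 100·exp(−π·0.4369/√0.8091) = 21.7%.

21.7%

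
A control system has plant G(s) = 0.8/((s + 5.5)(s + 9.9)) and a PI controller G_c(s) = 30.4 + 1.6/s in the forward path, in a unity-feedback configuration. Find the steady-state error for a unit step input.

0

The open loop G_c(s)G(s) has a pole at the origin (type 1), so the static position error constant is infinite and e_ss = 1/(1+∞) = 0.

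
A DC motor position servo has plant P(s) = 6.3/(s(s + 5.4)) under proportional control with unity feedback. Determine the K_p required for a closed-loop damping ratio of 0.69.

K_p = 2.43

Closed-loop characteristic equation: s² + 5.4s + K_p·6.3 = 0.
So ω_n = √(6.3K_p) and 2ζω_n = 5.4, giving ζ = 5.4/(2√(6.3K_p)).
Setting ζ = 0.69: √(6.3K_p) = 5.4/(2·0.69) = 3.913, so K_p = 15.31/6.3 = 2.43.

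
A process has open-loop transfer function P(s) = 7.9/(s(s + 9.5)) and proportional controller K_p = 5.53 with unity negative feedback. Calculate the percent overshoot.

3.89%

From 1 + K_pP(s) = 0: s² + 9.5s + 43.69 = 0 ⇒ ω_n = 6.61, ζ = 0.7187.
%OS = 100·exp(−πζ/√(1−ζ²)) = 100·exp(−π·0.7187/√0.4835) = 3.89%.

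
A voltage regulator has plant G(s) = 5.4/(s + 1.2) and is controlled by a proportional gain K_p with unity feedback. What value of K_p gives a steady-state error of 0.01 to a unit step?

K_p = 22

For a type-0 loop with proportional control, e_ss = 1/(1 + K_p·G(0)).
G(0) = 4.5. Require 1/(1 + K_p·4.5) = 0.01, so 1 + 4.5·K_p = 100.
K_p = (100 − 1)/4.5 = 22.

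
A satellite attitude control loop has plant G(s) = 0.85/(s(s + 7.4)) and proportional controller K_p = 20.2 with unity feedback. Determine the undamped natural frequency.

ω_n = 4.14 rad/s

1 + K_p·G(s) = 0 gives s² + 7.4s + 17.17 = 0.
So ω_n² = 17.17 ⇒ ω_n = 4.144 rad/s, and ζ = 7.4/(2ω_n) = 0.893.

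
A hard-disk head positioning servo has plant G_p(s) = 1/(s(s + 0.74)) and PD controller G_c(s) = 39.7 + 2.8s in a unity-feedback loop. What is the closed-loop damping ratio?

Forward path: (39.7 + 2.8s)·1/(s(s+0.74)). The closed-loop characteristic equation is s² + (0.74 + 1·2.8)s + 1·39.7 = 0.
That is s² + 3.54s + 39.7 = 0, so ω_n = 6.301 rad/s and ζ = 3.54/(2·6.301) = 0.2809.

ζ = 0.281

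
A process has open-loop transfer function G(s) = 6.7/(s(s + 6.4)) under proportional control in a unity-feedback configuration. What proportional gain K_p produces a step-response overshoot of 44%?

From %OS = 100·exp(−πζ/√(1−ζ²)) = 44%, ζ = −ln(0.44)/√(π²+ln²(0.44)) = 0.2528.
Characteristic equation s² + 6.4s + 6.7K_p = 0 gives ζ = 6.4/(2√(6.7K_p)).
Setting ζ = 0.2528: √(6.7K_p) = 6.4/(2·0.2528) = 12.66, so K_p = 160.2/6.7 = 23.9.

K_p = 23.9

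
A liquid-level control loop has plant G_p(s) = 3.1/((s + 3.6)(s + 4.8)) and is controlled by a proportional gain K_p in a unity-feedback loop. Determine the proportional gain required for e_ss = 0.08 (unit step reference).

The loop is type 0, so e_ss(step) = 1/(1 + K_pos) with K_pos = K_p·G_p(0).
G_p(0) = 0.1794. Require 1/(1 + K_p·0.1794) = 0.08, so 1 + 0.1794·K_p = 12.5.
K_p = (12.5 − 1)/0.1794 = 64.1.

K_p = 64.1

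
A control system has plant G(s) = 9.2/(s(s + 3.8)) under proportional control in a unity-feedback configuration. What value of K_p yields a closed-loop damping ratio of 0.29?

Closed-loop characteristic equation: s² + 3.8s + K_p·9.2 = 0.
So ω_n = √(9.2K_p) and 2ζω_n = 3.8, giving ζ = 3.8/(2√(9.2K_p)).
Setting ζ = 0.29: √(9.2K_p) = 3.8/(2·0.29) = 6.552, so K_p = 42.93/9.2 = 4.67.

K_p = 4.67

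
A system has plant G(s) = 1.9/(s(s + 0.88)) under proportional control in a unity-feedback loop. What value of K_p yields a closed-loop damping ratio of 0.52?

K_p = 0.377

Closed-loop characteristic equation: s² + 0.88s + K_p·1.9 = 0.
So ω_n = √(1.9K_p) and 2ζω_n = 0.88, giving ζ = 0.88/(2√(1.9K_p)).
Setting ζ = 0.52: √(1.9K_p) = 0.88/(2·0.52) = 0.8462, so K_p = 0.716/1.9 = 0.377.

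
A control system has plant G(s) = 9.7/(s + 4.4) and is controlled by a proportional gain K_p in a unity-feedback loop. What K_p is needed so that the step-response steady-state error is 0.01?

K_p = 44.9

Steady-state error for a unit step on this type-0 loop is 1/(1 + K_p·G(0)).
G(0) = 2.205. Require 1/(1 + K_p·2.205) = 0.01, so 1 + 2.205·K_p = 100.
K_p = (100 − 1)/2.205 = 44.9.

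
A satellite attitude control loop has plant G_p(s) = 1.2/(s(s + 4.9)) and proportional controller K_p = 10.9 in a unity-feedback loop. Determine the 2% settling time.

T_s ≈ 1.63 s

From 1 + K_pG_p(s) = 0: s² + 4.9s + 13.08 = 0 ⇒ ω_n = 3.617, ζ = 0.6774.
2% settling time T_s ≈ 4/(ζω_n) = 4/2.45 = 1.63 s.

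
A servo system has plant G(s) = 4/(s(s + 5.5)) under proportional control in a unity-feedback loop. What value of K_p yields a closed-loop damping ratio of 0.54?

Closed-loop characteristic equation: s² + 5.5s + K_p·4 = 0.
So ω_n = √(4K_p) and 2ζω_n = 5.5, giving ζ = 5.5/(2√(4K_p)).
Setting ζ = 0.54: √(4K_p) = 5.5/(2·0.54) = 5.093, so K_p = 25.93/4 = 6.48.

K_p = 6.48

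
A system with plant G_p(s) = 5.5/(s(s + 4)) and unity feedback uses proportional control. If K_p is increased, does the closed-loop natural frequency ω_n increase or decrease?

ω_n = √(5.5·K_p), which grows with K_p.

increase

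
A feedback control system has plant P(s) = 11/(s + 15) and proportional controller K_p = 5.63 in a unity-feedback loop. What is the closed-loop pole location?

Closed-loop transfer function: T(s) = K_p·P(s)/(1 + K_p·P(s)) = 61.93/(s + 15 + 61.93) = 61.93/(s + 76.93).
The closed-loop pole is at s = −76.93.

s = -76.93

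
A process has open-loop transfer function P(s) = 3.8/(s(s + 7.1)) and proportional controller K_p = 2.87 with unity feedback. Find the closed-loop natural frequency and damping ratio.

ω_n = 3.3 rad/s, ζ = 1.07

The closed-loop denominator is s(s+7.1) + 2.87·3.8 = s² + 7.1s + 10.91.
Matching s² + 2ζω_n s + ω_n²: ω_n = √10.91 = 3.302 rad/s and 2ζω_n = 7.1, so ζ = 7.1/(2·3.302) = 1.07.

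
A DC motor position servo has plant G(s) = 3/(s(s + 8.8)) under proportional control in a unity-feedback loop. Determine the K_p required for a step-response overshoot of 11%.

K_p = 19.5

From %OS = 100·exp(−πζ/√(1−ζ²)) = 11%, ζ = −ln(0.11)/√(π²+ln²(0.11)) = 0.5749.
Characteristic equation s² + 8.8s + 3K_p = 0 gives ζ = 8.8/(2√(3K_p)).
Setting ζ = 0.5749: √(3K_p) = 8.8/(2·0.5749) = 7.654, so K_p = 58.58/3 = 19.5.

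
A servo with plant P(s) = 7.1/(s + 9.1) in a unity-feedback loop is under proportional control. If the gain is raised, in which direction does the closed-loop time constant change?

The closed-loop bandwidth 9.1+K_p·7.1 grows with K_p, so τ shrinks.

decrease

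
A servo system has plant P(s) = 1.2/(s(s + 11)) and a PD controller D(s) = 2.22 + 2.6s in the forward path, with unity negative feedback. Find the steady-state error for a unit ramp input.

4.13

The loop has one pole at the origin (type 1). Velocity error constant K_v = lim_{s→0} s·D(s)P(s) = 2.22·1.2/11 = 0.2422.
Steady-state error to a unit ramp: e_ss = 1/K_v = 4.13.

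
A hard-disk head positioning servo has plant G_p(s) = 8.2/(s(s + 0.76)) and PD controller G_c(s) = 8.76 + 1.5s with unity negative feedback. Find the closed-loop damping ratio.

Forward path: (8.76 + 1.5s)·8.2/(s(s+0.76)). The closed-loop characteristic equation is s² + (0.76 + 8.2·1.5)s + 8.2·8.76 = 0.
That is s² + 13.06s + 71.83 = 0, so ω_n = 8.475 rad/s and ζ = 13.06/(2·8.475) = 0.7705.

ζ = 0.77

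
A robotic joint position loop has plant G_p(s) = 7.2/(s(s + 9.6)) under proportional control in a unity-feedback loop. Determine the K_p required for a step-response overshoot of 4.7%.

K_p = 6.58

From %OS = 100·exp(−πζ/√(1−ζ²)) = 4.7%, ζ = −ln(0.047)/√(π²+ln²(0.047)) = 0.6975.
Characteristic equation s² + 9.6s + 7.2K_p = 0 gives ζ = 9.6/(2√(7.2K_p)).
Setting ζ = 0.6975: √(7.2K_p) = 9.6/(2·0.6975) = 6.882, so K_p = 47.36/7.2 = 6.58.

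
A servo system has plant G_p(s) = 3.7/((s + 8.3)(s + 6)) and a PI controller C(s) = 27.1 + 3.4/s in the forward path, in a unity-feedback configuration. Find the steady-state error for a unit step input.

The open loop C(s)G_p(s) has a pole at the origin (type 1), so the static position error constant is infinite and e_ss = 1/(1+∞) = 0.

0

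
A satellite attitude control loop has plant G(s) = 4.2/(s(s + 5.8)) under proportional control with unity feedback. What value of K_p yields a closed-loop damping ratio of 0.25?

K_p = 32

Closed-loop characteristic equation: s² + 5.8s + K_p·4.2 = 0.
So ω_n = √(4.2K_p) and 2ζω_n = 5.8, giving ζ = 5.8/(2√(4.2K_p)).
Setting ζ = 0.25: √(4.2K_p) = 5.8/(2·0.25) = 11.6, so K_p = 134.6/4.2 = 32.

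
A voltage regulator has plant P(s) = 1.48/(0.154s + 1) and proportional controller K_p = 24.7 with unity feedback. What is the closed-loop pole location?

s = -243.9

Closed loop: T(s) = K_p·P/(1+K_p·P) = 36.56/(0.154s + 1 + 36.56), with pole at s = −(1 + 36.56)/0.154 = −243.9.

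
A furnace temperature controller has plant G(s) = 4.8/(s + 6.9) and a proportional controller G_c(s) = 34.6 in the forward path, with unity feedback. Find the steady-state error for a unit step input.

0.0399

The loop is type 0. Static position error constant K_pos = G_c(0)·G(0) = 34.6·0.6957 = 24.07.
Steady-state error to a unit step: e_ss = 1/(1+K_pos) = 1/25.07 = 0.0399.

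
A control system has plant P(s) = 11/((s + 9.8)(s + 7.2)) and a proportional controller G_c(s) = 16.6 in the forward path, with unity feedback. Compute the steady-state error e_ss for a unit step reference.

0.279

The loop is type 0. Static position error constant K_pos = G_c(0)·P(0) = 16.6·0.1559 = 2.588.
Steady-state error to a unit step: e_ss = 1/(1+K_pos) = 1/3.588 = 0.279.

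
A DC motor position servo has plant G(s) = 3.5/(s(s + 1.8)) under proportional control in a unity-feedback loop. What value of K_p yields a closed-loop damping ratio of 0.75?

Closed-loop characteristic equation: s² + 1.8s + K_p·3.5 = 0.
So ω_n = √(3.5K_p) and 2ζω_n = 1.8, giving ζ = 1.8/(2√(3.5K_p)).
Setting ζ = 0.75: √(3.5K_p) = 1.8/(2·0.75) = 1.2, so K_p = 1.44/3.5 = 0.411.

K_p = 0.411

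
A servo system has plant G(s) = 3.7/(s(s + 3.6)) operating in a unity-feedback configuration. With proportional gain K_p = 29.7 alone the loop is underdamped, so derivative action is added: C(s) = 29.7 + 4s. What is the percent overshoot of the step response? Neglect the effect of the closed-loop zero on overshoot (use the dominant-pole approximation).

Forward path: (29.7 + 4s)·3.7/(s(s+3.6)). The closed-loop characteristic equation is s² + (3.6 + 3.7·4)s + 3.7·29.7 = 0.
That is s² + 18.4s + 109.9 = 0, so ω_n = 10.48 rad/s and ζ = 18.4/(2·10.48) = 0.8776.
%OS = 100·exp(−πζ/√(1−ζ²)) = 0.318%.

0.318%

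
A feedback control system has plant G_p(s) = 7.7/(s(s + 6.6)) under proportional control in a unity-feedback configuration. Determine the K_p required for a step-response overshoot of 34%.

K_p = 13.4

From %OS = 100·exp(−πζ/√(1−ζ²)) = 34%, ζ = −ln(0.34)/√(π²+ln²(0.34)) = 0.3248.
Characteristic equation s² + 6.6s + 7.7K_p = 0 gives ζ = 6.6/(2√(7.7K_p)).
Setting ζ = 0.3248: √(7.7K_p) = 6.6/(2·0.3248) = 10.16, so K_p = 103.2/7.7 = 13.4.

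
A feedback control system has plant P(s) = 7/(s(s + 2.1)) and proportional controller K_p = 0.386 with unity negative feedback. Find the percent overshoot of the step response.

7.37%

From 1 + K_pP(s) = 0: s² + 2.1s + 2.702 = 0 ⇒ ω_n = 1.644, ζ = 0.6388.
%OS = 100·exp(−πζ/√(1−ζ²)) = 100·exp(−π·0.6388/√0.592) = 7.37%.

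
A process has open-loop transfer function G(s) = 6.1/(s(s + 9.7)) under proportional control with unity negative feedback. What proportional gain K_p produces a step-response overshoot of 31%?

From %OS = 100·exp(−πζ/√(1−ζ²)) = 31%, ζ = −ln(0.31)/√(π²+ln²(0.31)) = 0.3493.
Characteristic equation s² + 9.7s + 6.1K_p = 0 gives ζ = 9.7/(2√(6.1K_p)).
Setting ζ = 0.3493: √(6.1K_p) = 9.7/(2·0.3493) = 13.88, so K_p = 192.8/6.1 = 31.6.

K_p = 31.6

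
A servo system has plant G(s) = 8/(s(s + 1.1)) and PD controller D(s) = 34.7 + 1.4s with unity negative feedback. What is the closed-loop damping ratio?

ζ = 0.369

Forward path: (34.7 + 1.4s)·8/(s(s+1.1)). The closed-loop characteristic equation is s² + (1.1 + 8·1.4)s + 8·34.7 = 0.
That is s² + 12.3s + 277.6 = 0, so ω_n = 16.66 rad/s and ζ = 12.3/(2·16.66) = 0.3691.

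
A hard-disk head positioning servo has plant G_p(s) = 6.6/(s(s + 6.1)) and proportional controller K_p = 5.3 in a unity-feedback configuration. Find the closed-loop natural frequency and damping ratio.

The closed-loop denominator is s(s+6.1) + 5.3·6.6 = s² + 6.1s + 34.98.
So ω_n² = 34.98 ⇒ ω_n = 5.914 rad/s, and ζ = 6.1/(2ω_n) = 0.516.

ω_n = 5.91 rad/s, ζ = 0.516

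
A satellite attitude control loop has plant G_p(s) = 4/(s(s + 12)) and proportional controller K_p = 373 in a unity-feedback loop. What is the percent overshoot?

61%

Closed-loop characteristic equation: s² + 12s + 1492 = 0, so ω_n = 38.63 rad/s and ζ = 12/(2·38.63) = 0.1553.
%OS = 100·exp(−πζ/√(1−ζ²)) = 100·exp(−π·0.1553/√0.9759) = 61%.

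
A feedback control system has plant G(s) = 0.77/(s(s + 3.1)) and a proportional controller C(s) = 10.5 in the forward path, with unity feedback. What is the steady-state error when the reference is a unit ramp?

0.383

The loop has one pole at the origin (type 1). Velocity error constant K_v = lim_{s→0} s·C(s)G(s) = 10.5·0.77/3.1 = 2.608.
Steady-state error to a unit ramp: e_ss = 1/K_v = 0.383.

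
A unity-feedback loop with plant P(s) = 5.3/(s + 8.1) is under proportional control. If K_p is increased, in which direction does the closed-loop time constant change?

Closed-loop pole is at s = −(8.1+K_p·5.3); larger K_p moves it further left, so τ = 1/(8.1+K_p·5.3) decreases.

decrease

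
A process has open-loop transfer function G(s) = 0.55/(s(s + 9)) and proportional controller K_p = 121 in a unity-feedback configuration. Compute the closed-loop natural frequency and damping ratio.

ω_n = 8.16 rad/s, ζ = 0.552

The closed-loop denominator is s(s+9) + 121·0.55 = s² + 9s + 66.55.
Matching s² + 2ζω_n s + ω_n²: ω_n = √66.55 = 8.158 rad/s and 2ζω_n = 9, so ζ = 9/(2·8.158) = 0.552.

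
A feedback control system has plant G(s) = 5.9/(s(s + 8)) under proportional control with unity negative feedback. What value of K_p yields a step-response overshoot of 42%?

From %OS = 100·exp(−πζ/√(1−ζ²)) = 42%, ζ = −ln(0.42)/√(π²+ln²(0.42)) = 0.2662.
Characteristic equation s² + 8s + 5.9K_p = 0 gives ζ = 8/(2√(5.9K_p)).
Setting ζ = 0.2662: √(5.9K_p) = 8/(2·0.2662) = 15.03, so K_p = 225.8/5.9 = 38.3.

K_p = 38.3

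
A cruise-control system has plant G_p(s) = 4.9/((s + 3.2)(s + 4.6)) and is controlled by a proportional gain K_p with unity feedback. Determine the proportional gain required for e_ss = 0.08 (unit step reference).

K_p = 34.5

The loop is type 0, so e_ss(step) = 1/(1 + K_pos) with K_pos = K_p·G_p(0).
G_p(0) = 0.3329. Require 1/(1 + K_p·0.3329) = 0.08, so 1 + 0.3329·K_p = 12.5.
K_p = (12.5 − 1)/0.3329 = 34.5.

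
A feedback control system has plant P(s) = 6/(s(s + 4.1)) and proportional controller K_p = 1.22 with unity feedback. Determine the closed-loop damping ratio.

ζ = 0.758

The closed-loop denominator is s(s+4.1) + 1.22·6 = s² + 4.1s + 7.32.
So ω_n² = 7.32 ⇒ ω_n = 2.706 rad/s, and ζ = 4.1/(2ω_n) = 0.758.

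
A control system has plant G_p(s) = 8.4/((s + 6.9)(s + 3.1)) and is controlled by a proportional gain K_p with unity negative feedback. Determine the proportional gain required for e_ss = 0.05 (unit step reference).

Steady-state error for a unit step on this type-0 loop is 1/(1 + K_p·G_p(0)).
G_p(0) = 0.3927. Require 1/(1 + K_p·0.3927) = 0.05, so 1 + 0.3927·K_p = 20.
K_p = (20 − 1)/0.3927 = 48.4.

K_p = 48.4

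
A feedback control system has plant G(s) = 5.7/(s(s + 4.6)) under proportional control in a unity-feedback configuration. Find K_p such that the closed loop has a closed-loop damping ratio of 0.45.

Closed-loop characteristic equation: s² + 4.6s + K_p·5.7 = 0.
So ω_n = √(5.7K_p) and 2ζω_n = 4.6, giving ζ = 4.6/(2√(5.7K_p)).
Setting ζ = 0.45: √(5.7K_p) = 4.6/(2·0.45) = 5.111, so K_p = 26.12/5.7 = 4.58.

K_p = 4.58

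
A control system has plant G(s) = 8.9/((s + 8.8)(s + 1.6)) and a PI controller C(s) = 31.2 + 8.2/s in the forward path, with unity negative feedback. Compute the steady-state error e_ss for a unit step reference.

The open loop C(s)G(s) has a pole at the origin (type 1), so the static position error constant is infinite and e_ss = 1/(1+∞) = 0.

0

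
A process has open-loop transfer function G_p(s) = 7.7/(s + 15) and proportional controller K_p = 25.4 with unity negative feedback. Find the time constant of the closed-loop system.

Closed-loop transfer function: T(s) = K_p·G_p(s)/(1 + K_p·G_p(s)) = 195.6/(s + 15 + 195.6) = 195.6/(s + 210.6).
Time constant τ = 1/210.6 = 0.00475 s.

τ = 0.00475 s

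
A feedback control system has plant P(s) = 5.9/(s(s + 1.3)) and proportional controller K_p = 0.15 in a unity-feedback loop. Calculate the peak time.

Closed-loop characteristic equation: s² + 1.3s + 0.885 = 0, so ω_n = 0.9407 rad/s and ζ = 1.3/(2·0.9407) = 0.6909.
Damped frequency ω_d = ω_n√(1−ζ²) = 0.6801 rad/s, so peak time T_p = π/ω_d = 4.62 s.

T_p = 4.62 s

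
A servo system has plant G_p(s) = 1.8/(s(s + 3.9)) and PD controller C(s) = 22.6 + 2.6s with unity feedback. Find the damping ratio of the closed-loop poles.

ζ = 0.673

Forward path: (22.6 + 2.6s)·1.8/(s(s+3.9)). The closed-loop characteristic equation is s² + (3.9 + 1.8·2.6)s + 1.8·22.6 = 0.
That is s² + 8.58s + 40.68 = 0, so ω_n = 6.378 rad/s and ζ = 8.58/(2·6.378) = 0.6726.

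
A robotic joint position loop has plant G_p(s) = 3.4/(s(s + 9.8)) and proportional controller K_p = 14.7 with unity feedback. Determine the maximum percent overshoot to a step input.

Closed-loop characteristic equation: s² + 9.8s + 49.98 = 0, so ω_n = 7.07 rad/s and ζ = 9.8/(2·7.07) = 0.6931.
%OS = 100·exp(−πζ/√(1−ζ²)) = 100·exp(−π·0.6931/√0.5196) = 4.88%.

4.88%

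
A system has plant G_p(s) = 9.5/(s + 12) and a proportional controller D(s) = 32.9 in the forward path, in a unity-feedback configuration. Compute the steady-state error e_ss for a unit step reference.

The loop is type 0. Static position error constant K_pos = D(0)·G_p(0) = 32.9·0.7917 = 26.05.
Steady-state error to a unit step: e_ss = 1/(1+K_pos) = 1/27.05 = 0.037.

0.037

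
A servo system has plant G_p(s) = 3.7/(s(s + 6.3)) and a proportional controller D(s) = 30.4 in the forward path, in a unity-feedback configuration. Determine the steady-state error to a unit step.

0

The open loop D(s)G_p(s) has a pole at the origin (type 1), so the static position error constant is infinite and e_ss = 1/(1+∞) = 0.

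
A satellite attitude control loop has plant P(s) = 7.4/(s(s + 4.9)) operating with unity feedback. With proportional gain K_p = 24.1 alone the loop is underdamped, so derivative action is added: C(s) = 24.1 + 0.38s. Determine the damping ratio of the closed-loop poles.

Forward path: (24.1 + 0.38s)·7.4/(s(s+4.9)). The closed-loop characteristic equation is s² + (4.9 + 7.4·0.38)s + 7.4·24.1 = 0.
That is s² + 7.712s + 178.3 = 0, so ω_n = 13.35 rad/s and ζ = 7.712/(2·13.35) = 0.2887.

ζ = 0.289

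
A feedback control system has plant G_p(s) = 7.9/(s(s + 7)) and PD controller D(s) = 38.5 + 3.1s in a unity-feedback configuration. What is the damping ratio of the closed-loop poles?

Forward path: (38.5 + 3.1s)·7.9/(s(s+7)). The closed-loop characteristic equation is s² + (7 + 7.9·3.1)s + 7.9·38.5 = 0.
That is s² + 31.49s + 304.2 = 0, so ω_n = 17.44 rad/s and ζ = 31.49/(2·17.44) = 0.9028.

ζ = 0.903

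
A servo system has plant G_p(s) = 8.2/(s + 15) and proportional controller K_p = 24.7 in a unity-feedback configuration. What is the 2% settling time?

T_s ≈ 0.0184 s

Closed-loop transfer function: T(s) = K_p·G_p(s)/(1 + K_p·G_p(s)) = 202.5/(s + 15 + 202.5) = 202.5/(s + 217.5).
Time constant τ = 1/217.5 = 0.004597 s, so the 2% settling time is about 4τ = 0.0184 s.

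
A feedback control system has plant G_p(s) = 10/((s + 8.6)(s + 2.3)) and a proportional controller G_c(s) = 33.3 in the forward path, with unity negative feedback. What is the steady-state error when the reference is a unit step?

The loop is type 0. Static position error constant K_pos = G_c(0)·G_p(0) = 33.3·0.5056 = 16.84.
Steady-state error to a unit step: e_ss = 1/(1+K_pos) = 1/17.84 = 0.0561.

0.0561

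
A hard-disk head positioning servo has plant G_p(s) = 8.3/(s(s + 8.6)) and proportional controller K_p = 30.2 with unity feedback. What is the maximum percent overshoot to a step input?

41.2%

From 1 + K_pG_p(s) = 0: s² + 8.6s + 250.7 = 0 ⇒ ω_n = 15.83, ζ = 0.2716.
%OS = 100·exp(−πζ/√(1−ζ²)) = 100·exp(−π·0.2716/√0.9262) = 41.2%.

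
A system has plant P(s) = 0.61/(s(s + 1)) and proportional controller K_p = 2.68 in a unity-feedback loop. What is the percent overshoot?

26.3%

Closed-loop characteristic equation: s² + 1s + 1.635 = 0, so ω_n = 1.279 rad/s and ζ = 1/(2·1.279) = 0.3911.
%OS = 100·exp(−πζ/√(1−ζ²)) = 100·exp(−π·0.3911/√0.8471) = 26.3%.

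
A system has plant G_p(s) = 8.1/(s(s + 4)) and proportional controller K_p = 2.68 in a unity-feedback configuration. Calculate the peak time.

T_p = 0.747 s

Closed-loop characteristic equation: s² + 4s + 21.71 = 0, so ω_n = 4.659 rad/s and ζ = 4/(2·4.659) = 0.4293.
Damped frequency ω_d = ω_n√(1−ζ²) = 4.208 rad/s, so peak time T_p = π/ω_d = 0.747 s.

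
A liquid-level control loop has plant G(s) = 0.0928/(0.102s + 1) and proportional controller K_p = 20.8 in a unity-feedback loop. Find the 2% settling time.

Closed loop: T(s) = K_p·G/(1+K_p·G) = 1.93/(0.102s + 1 + 1.93), with pole at s = −(1 + 1.93)/0.102 = −28.73.
τ = 1/28.73 = 0.03481 s, so 2% settling time ≈ 4τ = 0.139 s.

T_s ≈ 0.139 s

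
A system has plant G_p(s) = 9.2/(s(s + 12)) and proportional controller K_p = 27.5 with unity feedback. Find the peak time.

T_p = 0.213 s

From 1 + K_pG_p(s) = 0: s² + 12s + 253 = 0 ⇒ ω_n = 15.91, ζ = 0.3772.
Damped frequency ω_d = ω_n√(1−ζ²) = 14.73 rad/s, so peak time T_p = π/ω_d = 0.213 s.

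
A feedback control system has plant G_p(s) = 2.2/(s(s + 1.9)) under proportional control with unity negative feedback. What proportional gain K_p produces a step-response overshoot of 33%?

K_p = 3.7

From %OS = 100·exp(−πζ/√(1−ζ²)) = 33%, ζ = −ln(0.33)/√(π²+ln²(0.33)) = 0.3328.
Characteristic equation s² + 1.9s + 2.2K_p = 0 gives ζ = 1.9/(2√(2.2K_p)).
Setting ζ = 0.3328: √(2.2K_p) = 1.9/(2·0.3328) = 2.855, so K_p = 8.149/2.2 = 3.7.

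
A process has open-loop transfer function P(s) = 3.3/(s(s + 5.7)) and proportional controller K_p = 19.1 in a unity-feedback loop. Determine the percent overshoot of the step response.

From 1 + K_pP(s) = 0: s² + 5.7s + 63.03 = 0 ⇒ ω_n = 7.939, ζ = 0.359.
%OS = 100·exp(−πζ/√(1−ζ²)) = 100·exp(−π·0.359/√0.8711) = 29.9%.

29.9%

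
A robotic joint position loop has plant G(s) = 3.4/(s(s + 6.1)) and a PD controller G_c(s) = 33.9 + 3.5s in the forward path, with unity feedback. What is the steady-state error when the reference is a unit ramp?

The loop has one pole at the origin (type 1). Velocity error constant K_v = lim_{s→0} s·G_c(s)G(s) = 33.9·3.4/6.1 = 18.9.
Steady-state error to a unit ramp: e_ss = 1/K_v = 0.0529.

0.0529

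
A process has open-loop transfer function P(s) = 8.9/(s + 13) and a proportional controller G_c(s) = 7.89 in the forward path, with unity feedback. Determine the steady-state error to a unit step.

The loop is type 0. Static position error constant K_pos = G_c(0)·P(0) = 7.89·0.6846 = 5.402.
Steady-state error to a unit step: e_ss = 1/(1+K_pos) = 1/6.402 = 0.156.

0.156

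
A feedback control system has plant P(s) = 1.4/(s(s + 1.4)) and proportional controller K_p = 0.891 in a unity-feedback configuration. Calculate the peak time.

Closed-loop characteristic equation: s² + 1.4s + 1.247 = 0, so ω_n = 1.117 rad/s and ζ = 1.4/(2·1.117) = 0.6268.
Damped frequency ω_d = ω_n√(1−ζ²) = 0.8703 rad/s, so peak time T_p = π/ω_d = 3.61 s.

T_p = 3.61 s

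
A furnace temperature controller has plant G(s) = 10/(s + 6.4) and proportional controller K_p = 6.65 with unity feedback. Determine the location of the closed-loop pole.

s = -72.9

Closed-loop transfer function: T(s) = K_p·G(s)/(1 + K_p·G(s)) = 66.5/(s + 6.4 + 66.5) = 66.5/(s + 72.9).
The closed-loop pole is at s = −72.9.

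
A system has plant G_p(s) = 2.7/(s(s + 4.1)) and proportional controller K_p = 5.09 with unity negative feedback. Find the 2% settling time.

The closed-loop denominator s² + 4.1s + 13.74 gives ω_n = √13.74 = 3.707 and ζ = 4.1/(2ω_n) = 0.553.
2% settling time T_s ≈ 4/(ζω_n) = 4/2.05 = 1.95 s.

T_s ≈ 1.95 s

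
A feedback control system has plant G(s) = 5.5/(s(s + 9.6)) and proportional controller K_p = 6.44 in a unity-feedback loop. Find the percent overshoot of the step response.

The closed-loop denominator s² + 9.6s + 35.42 gives ω_n = √35.42 = 5.951 and ζ = 9.6/(2ω_n) = 0.8065.
%OS = 100·exp(−πζ/√(1−ζ²)) = 100·exp(−π·0.8065/√0.3495) = 1.38%.

1.38%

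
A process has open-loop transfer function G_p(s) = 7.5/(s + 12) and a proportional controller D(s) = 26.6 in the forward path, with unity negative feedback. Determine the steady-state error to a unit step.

The loop is type 0. Static position error constant K_pos = D(0)·G_p(0) = 26.6·0.625 = 16.62.
Steady-state error to a unit step: e_ss = 1/(1+K_pos) = 1/17.62 = 0.0567.

0.0567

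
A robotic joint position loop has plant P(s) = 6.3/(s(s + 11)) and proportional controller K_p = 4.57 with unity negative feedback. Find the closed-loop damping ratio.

The closed-loop denominator is s(s+11) + 4.57·6.3 = s² + 11s + 28.79.
Matching s² + 2ζω_n s + ω_n²: ω_n = √28.79 = 5.366 rad/s and 2ζω_n = 11, so ζ = 11/(2·5.366) = 1.03.

ζ = 1.03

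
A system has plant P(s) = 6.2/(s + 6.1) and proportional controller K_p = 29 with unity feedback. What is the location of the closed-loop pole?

s = -185.9

Closed-loop transfer function: T(s) = K_p·P(s)/(1 + K_p·P(s)) = 179.8/(s + 6.1 + 179.8) = 179.8/(s + 185.9).
The closed-loop pole is at s = −185.9.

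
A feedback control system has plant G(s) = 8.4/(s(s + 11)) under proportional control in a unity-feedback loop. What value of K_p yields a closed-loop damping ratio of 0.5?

Closed-loop characteristic equation: s² + 11s + K_p·8.4 = 0.
So ω_n = √(8.4K_p) and 2ζω_n = 11, giving ζ = 11/(2√(8.4K_p)).
Setting ζ = 0.5: √(8.4K_p) = 11/(2·0.5) = 11, so K_p = 121/8.4 = 14.4.

K_p = 14.4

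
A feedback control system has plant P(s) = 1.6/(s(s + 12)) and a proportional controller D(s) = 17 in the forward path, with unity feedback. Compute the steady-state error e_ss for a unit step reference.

0

The open loop D(s)P(s) has a pole at the origin (type 1), so the static position error constant is infinite and e_ss = 1/(1+∞) = 0.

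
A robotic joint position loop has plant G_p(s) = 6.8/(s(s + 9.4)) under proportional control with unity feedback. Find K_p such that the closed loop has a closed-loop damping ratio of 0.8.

Closed-loop characteristic equation: s² + 9.4s + K_p·6.8 = 0.
So ω_n = √(6.8K_p) and 2ζω_n = 9.4, giving ζ = 9.4/(2√(6.8K_p)).
Setting ζ = 0.8: √(6.8K_p) = 9.4/(2·0.8) = 5.875, so K_p = 34.52/6.8 = 5.08.

K_p = 5.08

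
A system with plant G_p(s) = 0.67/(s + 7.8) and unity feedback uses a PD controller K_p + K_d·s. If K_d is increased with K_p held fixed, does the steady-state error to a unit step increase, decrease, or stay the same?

K_d affects only the transient (the s-coefficient); the DC loop gain, and hence e_ss, depends only on K_p.

unchanged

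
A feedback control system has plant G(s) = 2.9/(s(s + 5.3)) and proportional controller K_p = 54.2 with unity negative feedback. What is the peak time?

T_p = 0.256 s

The closed-loop denominator s² + 5.3s + 157.2 gives ω_n = √157.2 = 12.54 and ζ = 5.3/(2ω_n) = 0.2114.
Damped frequency ω_d = ω_n√(1−ζ²) = 12.25 rad/s, so peak time T_p = π/ω_d = 0.256 s.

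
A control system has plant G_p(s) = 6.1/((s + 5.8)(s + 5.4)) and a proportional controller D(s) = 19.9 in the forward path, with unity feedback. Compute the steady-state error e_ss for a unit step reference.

0.205

The loop is type 0. Static position error constant K_pos = D(0)·G_p(0) = 19.9·0.1948 = 3.876.
Steady-state error to a unit step: e_ss = 1/(1+K_pos) = 1/4.876 = 0.205.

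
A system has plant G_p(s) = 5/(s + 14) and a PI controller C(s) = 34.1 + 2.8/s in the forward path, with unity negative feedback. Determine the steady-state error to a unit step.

0

The open loop C(s)G_p(s) has a pole at the origin (type 1), so the static position error constant is infinite and e_ss = 1/(1+∞) = 0.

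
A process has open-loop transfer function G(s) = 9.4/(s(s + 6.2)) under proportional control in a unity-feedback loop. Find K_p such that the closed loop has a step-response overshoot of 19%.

From %OS = 100·exp(−πζ/√(1−ζ²)) = 19%, ζ = −ln(0.19)/√(π²+ln²(0.19)) = 0.4673.
Characteristic equation s² + 6.2s + 9.4K_p = 0 gives ζ = 6.2/(2√(9.4K_p)).
Setting ζ = 0.4673: √(9.4K_p) = 6.2/(2·0.4673) = 6.633, so K_p = 44/9.4 = 4.68.

K_p = 4.68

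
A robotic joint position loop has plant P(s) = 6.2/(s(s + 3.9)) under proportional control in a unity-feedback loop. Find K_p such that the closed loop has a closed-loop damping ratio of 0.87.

K_p = 0.81

Closed-loop characteristic equation: s² + 3.9s + K_p·6.2 = 0.
So ω_n = √(6.2K_p) and 2ζω_n = 3.9, giving ζ = 3.9/(2√(6.2K_p)).
Setting ζ = 0.87: √(6.2K_p) = 3.9/(2·0.87) = 2.241, so K_p = 5.024/6.2 = 0.81.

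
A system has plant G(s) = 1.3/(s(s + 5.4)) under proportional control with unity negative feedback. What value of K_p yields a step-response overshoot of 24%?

From %OS = 100·exp(−πζ/√(1−ζ²)) = 24%, ζ = −ln(0.24)/√(π²+ln²(0.24)) = 0.4136.
Characteristic equation s² + 5.4s + 1.3K_p = 0 gives ζ = 5.4/(2√(1.3K_p)).
Setting ζ = 0.4136: √(1.3K_p) = 5.4/(2·0.4136) = 6.528, so K_p = 42.62/1.3 = 32.8.

K_p = 32.8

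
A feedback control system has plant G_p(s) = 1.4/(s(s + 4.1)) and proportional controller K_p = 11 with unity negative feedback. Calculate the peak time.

T_p = 0.939 s

Closed-loop characteristic equation: s² + 4.1s + 15.4 = 0, so ω_n = 3.924 rad/s and ζ = 4.1/(2·3.924) = 0.5224.
Damped frequency ω_d = ω_n√(1−ζ²) = 3.346 rad/s, so peak time T_p = π/ω_d = 0.939 s.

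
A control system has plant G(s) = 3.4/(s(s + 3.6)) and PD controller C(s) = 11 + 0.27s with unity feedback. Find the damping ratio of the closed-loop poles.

ζ = 0.369

Forward path: (11 + 0.27s)·3.4/(s(s+3.6)). The closed-loop characteristic equation is s² + (3.6 + 3.4·0.27)s + 3.4·11 = 0.
That is s² + 4.518s + 37.4 = 0, so ω_n = 6.116 rad/s and ζ = 4.518/(2·6.116) = 0.3694.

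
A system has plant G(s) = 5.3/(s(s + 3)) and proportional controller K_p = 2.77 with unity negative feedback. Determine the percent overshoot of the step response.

26.3%

Closed-loop characteristic equation: s² + 3s + 14.68 = 0, so ω_n = 3.832 rad/s and ζ = 3/(2·3.832) = 0.3915.
%OS = 100·exp(−πζ/√(1−ζ²)) = 100·exp(−π·0.3915/√0.8467) = 26.3%.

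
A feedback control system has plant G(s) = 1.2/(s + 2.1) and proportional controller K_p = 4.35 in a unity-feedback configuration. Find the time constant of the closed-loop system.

Closed-loop transfer function: T(s) = K_p·G(s)/(1 + K_p·G(s)) = 5.22/(s + 2.1 + 5.22) = 5.22/(s + 7.32).
Time constant τ = 1/7.32 = 0.137 s.

τ = 0.137 s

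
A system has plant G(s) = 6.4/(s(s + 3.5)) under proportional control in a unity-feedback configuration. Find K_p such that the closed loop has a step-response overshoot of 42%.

K_p = 6.75

From %OS = 100·exp(−πζ/√(1−ζ²)) = 42%, ζ = −ln(0.42)/√(π²+ln²(0.42)) = 0.2662.
Characteristic equation s² + 3.5s + 6.4K_p = 0 gives ζ = 3.5/(2√(6.4K_p)).
Setting ζ = 0.2662: √(6.4K_p) = 3.5/(2·0.2662) = 6.575, so K_p = 43.23/6.4 = 6.75.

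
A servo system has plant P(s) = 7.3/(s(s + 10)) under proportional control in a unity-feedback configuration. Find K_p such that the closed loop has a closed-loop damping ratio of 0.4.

K_p = 21.4

Closed-loop characteristic equation: s² + 10s + K_p·7.3 = 0.
So ω_n = √(7.3K_p) and 2ζω_n = 10, giving ζ = 10/(2√(7.3K_p)).
Setting ζ = 0.4: √(7.3K_p) = 10/(2·0.4) = 12.5, so K_p = 156.2/7.3 = 21.4.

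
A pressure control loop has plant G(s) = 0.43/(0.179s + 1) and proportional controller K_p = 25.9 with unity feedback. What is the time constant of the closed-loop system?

τ = 0.0147 s

Closed loop: T(s) = K_p·G/(1+K_p·G) = 11.14/(0.179s + 1 + 11.14), with pole at s = −(1 + 11.14)/0.179 = −67.8.
Closed-loop time constant τ = 1/67.8 = 0.0147 s.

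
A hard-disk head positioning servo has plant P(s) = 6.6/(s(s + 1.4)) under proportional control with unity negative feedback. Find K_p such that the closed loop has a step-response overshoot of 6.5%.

K_p = 0.172

From %OS = 100·exp(−πζ/√(1−ζ²)) = 6.5%, ζ = −ln(0.065)/√(π²+ln²(0.065)) = 0.6564.
Characteristic equation s² + 1.4s + 6.6K_p = 0 gives ζ = 1.4/(2√(6.6K_p)).
Setting ζ = 0.6564: √(6.6K_p) = 1.4/(2·0.6564) = 1.066, so K_p = 1.137/6.6 = 0.172.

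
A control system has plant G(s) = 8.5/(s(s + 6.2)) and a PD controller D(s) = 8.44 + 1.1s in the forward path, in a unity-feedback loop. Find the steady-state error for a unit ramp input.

0.0864

The loop has one pole at the origin (type 1). Velocity error constant K_v = lim_{s→0} s·D(s)G(s) = 8.44·8.5/6.2 = 11.57.
Steady-state error to a unit ramp: e_ss = 1/K_v = 0.0864.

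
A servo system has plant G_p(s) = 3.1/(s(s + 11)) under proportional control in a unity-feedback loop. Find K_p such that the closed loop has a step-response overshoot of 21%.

K_p = 49.3

From %OS = 100·exp(−πζ/√(1−ζ²)) = 21%, ζ = −ln(0.21)/√(π²+ln²(0.21)) = 0.4449.
Characteristic equation s² + 11s + 3.1K_p = 0 gives ζ = 11/(2√(3.1K_p)).
Setting ζ = 0.4449: √(3.1K_p) = 11/(2·0.4449) = 12.36, so K_p = 152.8/3.1 = 49.3.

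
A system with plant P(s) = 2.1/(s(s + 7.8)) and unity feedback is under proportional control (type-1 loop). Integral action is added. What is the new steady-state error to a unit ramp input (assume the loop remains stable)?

0

The integrator raises the loop to type 2, so K_v → ∞ and e_ss to a ramp is zero.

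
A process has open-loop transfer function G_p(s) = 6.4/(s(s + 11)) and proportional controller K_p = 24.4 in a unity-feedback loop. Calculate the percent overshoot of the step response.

The closed-loop denominator s² + 11s + 156.2 gives ω_n = √156.2 = 12.5 and ζ = 11/(2ω_n) = 0.4401.
%OS = 100·exp(−πζ/√(1−ζ²)) = 100·exp(−π·0.4401/√0.8063) = 21.4%.

21.4%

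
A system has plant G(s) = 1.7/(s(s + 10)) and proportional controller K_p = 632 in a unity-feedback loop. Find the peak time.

T_p = 0.097 s

From 1 + K_pG(s) = 0: s² + 10s + 1074 = 0 ⇒ ω_n = 32.78, ζ = 0.1525.
Damped frequency ω_d = ω_n√(1−ζ²) = 32.39 rad/s, so peak time T_p = π/ω_d = 0.097 s.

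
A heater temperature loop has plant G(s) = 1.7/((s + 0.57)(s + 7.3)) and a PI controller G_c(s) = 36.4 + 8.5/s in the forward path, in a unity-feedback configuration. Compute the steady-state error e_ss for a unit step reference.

0

The open loop G_c(s)G(s) has a pole at the origin (type 1), so the static position error constant is infinite and e_ss = 1/(1+∞) = 0.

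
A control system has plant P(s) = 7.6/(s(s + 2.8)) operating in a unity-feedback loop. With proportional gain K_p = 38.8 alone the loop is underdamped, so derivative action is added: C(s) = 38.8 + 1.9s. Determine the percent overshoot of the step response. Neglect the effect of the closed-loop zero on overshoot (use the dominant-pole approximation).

16.1%

Forward path: (38.8 + 1.9s)·7.6/(s(s+2.8)). The closed-loop characteristic equation is s² + (2.8 + 7.6·1.9)s + 7.6·38.8 = 0.
That is s² + 17.24s + 294.9 = 0, so ω_n = 17.17 rad/s and ζ = 17.24/(2·17.17) = 0.502.
%OS = 100·exp(−πζ/√(1−ζ²)) = 16.1%.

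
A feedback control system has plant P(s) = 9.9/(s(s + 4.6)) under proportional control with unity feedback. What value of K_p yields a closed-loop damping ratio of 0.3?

Closed-loop characteristic equation: s² + 4.6s + K_p·9.9 = 0.
So ω_n = √(9.9K_p) and 2ζω_n = 4.6, giving ζ = 4.6/(2√(9.9K_p)).
Setting ζ = 0.3: √(9.9K_p) = 4.6/(2·0.3) = 7.667, so K_p = 58.78/9.9 = 5.94.

K_p = 5.94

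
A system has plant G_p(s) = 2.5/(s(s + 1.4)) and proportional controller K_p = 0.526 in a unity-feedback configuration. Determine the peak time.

Closed-loop characteristic equation: s² + 1.4s + 1.315 = 0, so ω_n = 1.147 rad/s and ζ = 1.4/(2·1.147) = 0.6104.
Damped frequency ω_d = ω_n√(1−ζ²) = 0.9083 rad/s, so peak time T_p = π/ω_d = 3.46 s.

T_p = 3.46 s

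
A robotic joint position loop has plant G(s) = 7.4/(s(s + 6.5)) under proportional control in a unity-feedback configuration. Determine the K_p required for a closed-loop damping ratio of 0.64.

K_p = 3.48

Closed-loop characteristic equation: s² + 6.5s + K_p·7.4 = 0.
So ω_n = √(7.4K_p) and 2ζω_n = 6.5, giving ζ = 6.5/(2√(7.4K_p)).
Setting ζ = 0.64: √(7.4K_p) = 6.5/(2·0.64) = 5.078, so K_p = 25.79/7.4 = 3.48.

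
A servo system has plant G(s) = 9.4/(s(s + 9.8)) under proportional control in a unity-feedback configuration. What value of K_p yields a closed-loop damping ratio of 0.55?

Closed-loop characteristic equation: s² + 9.8s + K_p·9.4 = 0.
So ω_n = √(9.4K_p) and 2ζω_n = 9.8, giving ζ = 9.8/(2√(9.4K_p)).
Setting ζ = 0.55: √(9.4K_p) = 9.8/(2·0.55) = 8.909, so K_p = 79.37/9.4 = 8.44.

K_p = 8.44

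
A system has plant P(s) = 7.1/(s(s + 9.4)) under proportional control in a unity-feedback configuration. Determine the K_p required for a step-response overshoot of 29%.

From %OS = 100·exp(−πζ/√(1−ζ²)) = 29%, ζ = −ln(0.29)/√(π²+ln²(0.29)) = 0.3666.
Characteristic equation s² + 9.4s + 7.1K_p = 0 gives ζ = 9.4/(2√(7.1K_p)).
Setting ζ = 0.3666: √(7.1K_p) = 9.4/(2·0.3666) = 12.82, so K_p = 164.4/7.1 = 23.2.

K_p = 23.2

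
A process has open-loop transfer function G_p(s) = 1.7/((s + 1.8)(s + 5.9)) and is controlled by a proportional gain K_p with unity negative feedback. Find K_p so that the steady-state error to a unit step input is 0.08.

The loop is type 0, so e_ss(step) = 1/(1 + K_pos) with K_pos = K_p·G_p(0).
G_p(0) = 0.1601. Require 1/(1 + K_p·0.1601) = 0.08, so 1 + 0.1601·K_p = 12.5.
K_p = (12.5 − 1)/0.1601 = 71.8.

K_p = 71.8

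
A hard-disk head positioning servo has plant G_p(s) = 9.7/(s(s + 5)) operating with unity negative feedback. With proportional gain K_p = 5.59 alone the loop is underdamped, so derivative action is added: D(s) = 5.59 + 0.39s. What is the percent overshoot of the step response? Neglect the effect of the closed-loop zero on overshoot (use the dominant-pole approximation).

Forward path: (5.59 + 0.39s)·9.7/(s(s+5)). The closed-loop characteristic equation is s² + (5 + 9.7·0.39)s + 9.7·5.59 = 0.
That is s² + 8.783s + 54.22 = 0, so ω_n = 7.364 rad/s and ζ = 8.783/(2·7.364) = 0.5964.
%OS = 100·exp(−πζ/√(1−ζ²)) = 9.69%.

9.69%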